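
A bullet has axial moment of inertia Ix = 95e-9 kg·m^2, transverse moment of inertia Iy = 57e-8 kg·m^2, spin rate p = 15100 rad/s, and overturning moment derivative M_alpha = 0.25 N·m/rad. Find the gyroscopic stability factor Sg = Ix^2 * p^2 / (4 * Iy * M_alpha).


Sg = Ix^2 * p^2 / (4 * Iy * M_alpha) = (95e-9)^2 * 15100^2 / (4 * 57e-8 * 0.25) = 3.61

3.61


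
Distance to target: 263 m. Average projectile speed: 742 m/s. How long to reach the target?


t = d/v = 263/742 = 0.3544 s

0.3544 s


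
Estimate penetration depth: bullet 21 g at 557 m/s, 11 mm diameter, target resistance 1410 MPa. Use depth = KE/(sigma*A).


A = pi*(d/2)^2 = pi*(11/2)^2 = 95.0332 mm^2
E = 0.5*m*v^2 = 0.5*0.021*557^2 = 3257.61 J
depth = E/(sigma*A) = 3257.61 J / (1410 MPa * 95.0332 mm^2) = 3257.61/(1410 * 95.0332) m = 0.0243111 m ≈ 24.31 mm

24.31 mm


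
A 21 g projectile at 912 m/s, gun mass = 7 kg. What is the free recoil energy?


v_r = m_p*v_p/m_gun = 0.021*912/7 = 2.736 m/s, E_r = 0.5*m_gun*v_r^2 = 0.5*7*2.736^2 = 26.2 J

26.2 J


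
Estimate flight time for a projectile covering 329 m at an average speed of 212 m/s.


t = d/v = 329/212 = 1.552 s

1.552 s


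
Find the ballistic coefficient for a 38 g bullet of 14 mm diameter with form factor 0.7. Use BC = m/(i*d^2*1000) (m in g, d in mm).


BC = m/(i*d^2*1000) = 38/(0.7 * 14^2 * 1000) = 0.000277

0.000277


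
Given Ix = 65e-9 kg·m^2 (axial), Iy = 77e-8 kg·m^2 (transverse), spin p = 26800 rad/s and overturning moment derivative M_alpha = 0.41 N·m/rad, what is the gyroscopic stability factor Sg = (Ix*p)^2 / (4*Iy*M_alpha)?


Sg = Ix^2 * p^2 / (4 * Iy * M_alpha) = (65e-9)^2 * 26800^2 / (4 * 77e-8 * 0.41) = 2.403

2.403


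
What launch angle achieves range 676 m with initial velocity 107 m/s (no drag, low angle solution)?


sin(2*theta) = R*g/v0^2 = 676*9.81/107^2 = 0.579226, theta = arcsin(0.579226)/2 = 17.7°

17.7 degrees


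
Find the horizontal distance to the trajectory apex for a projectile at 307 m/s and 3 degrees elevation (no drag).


R = v0^2*sin(2*theta)/g = 307^2*sin(2*3°)/9.81 = 1004.25 m
apex_dist = R/2 = 1004.25/2 = 502.1 m

502.1 m


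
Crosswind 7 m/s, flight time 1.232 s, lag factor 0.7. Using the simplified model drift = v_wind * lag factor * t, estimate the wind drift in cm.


drift = v_wind * lag * t = 7 * 0.7 * 1.232 = 6.0368 m ≈ 603.7 cm

603.7 cm


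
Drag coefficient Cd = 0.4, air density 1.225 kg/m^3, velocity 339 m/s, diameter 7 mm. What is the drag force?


A = pi*(d/2)^2 = pi*(7/2000)^2 = 3.84845e-05 m^2
Fd = 0.5*Cd*rho*A*v^2 = 0.5*0.4*1.225*3.84845e-05*339^2 = 1.084 N

1.084 N


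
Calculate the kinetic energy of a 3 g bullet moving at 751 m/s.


E = 0.5*m*v^2 = 0.5*0.003*751^2 = 846 J

846 J


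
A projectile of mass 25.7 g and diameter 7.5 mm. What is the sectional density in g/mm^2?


SD = m/d^2 = 25.7/7.5^2 = 0.4569 g/mm^2

0.4569 g/mm^2


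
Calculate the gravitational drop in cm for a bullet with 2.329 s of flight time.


drop = 0.5*g*t^2 = 0.5*9.81*2.329^2 = 26.6059 m ≈ 2661 cm

2661 cm


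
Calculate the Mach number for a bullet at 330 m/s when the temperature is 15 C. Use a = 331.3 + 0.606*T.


a = 331.3 + 0.606*(15) = 340.39 m/s
M = v/a = 330/340.39 = 0.9695

0.9695


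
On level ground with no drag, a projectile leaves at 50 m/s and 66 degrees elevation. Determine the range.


R = v0^2 * sin(2*theta) / g = 50^2 * sin(2*66°) / 9.81 = 189.4 m

189.4 m


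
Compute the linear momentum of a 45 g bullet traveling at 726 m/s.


p = m*v = 0.045*726 = 32.67 kg·m/s

32.67 kg·m/s


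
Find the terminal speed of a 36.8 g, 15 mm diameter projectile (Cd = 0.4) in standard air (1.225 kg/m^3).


A = pi*(d/2)^2 = pi*(15/2000)^2 = 1.76715e-04 m^2
vt = sqrt(2mg/(Cd*rho*A)) = sqrt(2*0.0368*9.81/(0.4 * 1.225 * 1.76715e-04)) = 91.31 m/s

91.31 m/s


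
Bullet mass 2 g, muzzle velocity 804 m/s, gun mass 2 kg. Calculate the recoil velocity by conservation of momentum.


v_recoil = m_p * v_p / m_gun = 0.002 * 804 / 2 = 0.804 m/s

0.804 m/s


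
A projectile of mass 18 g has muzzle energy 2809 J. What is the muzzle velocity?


v = sqrt(2*E/m) = sqrt(2*2809/0.018) = 558.7 m/s

558.7 m/s


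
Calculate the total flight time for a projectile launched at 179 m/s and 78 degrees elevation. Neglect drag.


T = 2*v0*sin(theta)/g = 2*179*sin(78°)/9.81 = 35.7 s

35.7 s


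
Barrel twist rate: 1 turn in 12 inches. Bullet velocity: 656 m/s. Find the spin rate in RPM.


twist_m = 12*0.0254 = 0.3048 m
spin = v/twist = 656/0.3048 = 2152.231 rev/s
RPM = spin*60 = 2152.231*60 ≈ 129134 RPM

129134 RPM


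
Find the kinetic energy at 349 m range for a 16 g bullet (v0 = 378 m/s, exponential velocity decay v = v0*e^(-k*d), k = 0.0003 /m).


v = v0*exp(-k*d) = 378*exp(-0.0003*349) = 340.425 m/s
E = 0.5*m*v^2 = 0.5*0.016*340.425^2 = 927.1 J

927.1 J


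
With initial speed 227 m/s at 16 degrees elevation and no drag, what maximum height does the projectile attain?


H = (v0*sin(theta))^2 / (2g) = (227*sin(16°))^2 / (2*9.81) = 199.5 m

199.5 m


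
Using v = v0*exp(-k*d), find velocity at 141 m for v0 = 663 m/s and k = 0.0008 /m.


v = v0*exp(-k*d) = 663*exp(-0.0008*141) = 592.3 m/s

592.3 m/s


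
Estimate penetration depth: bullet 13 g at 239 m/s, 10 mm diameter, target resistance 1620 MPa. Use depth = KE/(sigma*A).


A = pi*(d/2)^2 = pi*(10/2)^2 = 78.5398 mm^2
E = 0.5*m*v^2 = 0.5*0.013*239^2 = 371.286 J
depth = E/(sigma*A) = 371.286 J / (1620 MPa * 78.5398 mm^2) = 371.286/(1620 * 78.5398) m = 0.00291813 m ≈ 2.918 mm

2.918 mm


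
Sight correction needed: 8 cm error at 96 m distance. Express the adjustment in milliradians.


1 mrad subtends 1 cm per 10 m of range, so adj = error_cm / (dist_m / 10) = 8 / (96/10) = 0.8333 mrad

0.8333 mrad


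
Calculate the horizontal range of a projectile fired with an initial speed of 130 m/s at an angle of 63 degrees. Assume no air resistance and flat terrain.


R = v0^2 * sin(2*theta) / g = 130^2 * sin(2*63°) / 9.81 = 1394 m

1394 m


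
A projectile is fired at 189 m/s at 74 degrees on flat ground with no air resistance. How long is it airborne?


T = 2*v0*sin(theta)/g = 2*189*sin(74°)/9.81 = 37.04 s

37.04 s


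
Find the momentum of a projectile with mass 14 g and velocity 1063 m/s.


p = m*v = 0.014*1063 = 14.88 kg·m/s

14.88 kg·m/s


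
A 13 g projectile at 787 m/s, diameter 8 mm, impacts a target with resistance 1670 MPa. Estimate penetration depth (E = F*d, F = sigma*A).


A = pi*(d/2)^2 = pi*(8/2)^2 = 50.2655 mm^2
E = 0.5*m*v^2 = 0.5*0.013*787^2 = 4025.9 J
depth = E/(sigma*A) = 4025.9 J / (1670 MPa * 50.2655 mm^2) = 4025.9/(1670 * 50.2655) m = 0.0479597 m ≈ 47.96 mm

47.96 mm


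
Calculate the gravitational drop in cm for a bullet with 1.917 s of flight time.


drop = 0.5*g*t^2 = 0.5*9.81*1.917^2 = 18.0253 m ≈ 1803 cm

1803 cm


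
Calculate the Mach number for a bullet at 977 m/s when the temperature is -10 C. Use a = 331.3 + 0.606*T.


a = 331.3 + 0.606*(-10) = 325.24 m/s
M = v/a = 977/325.24 = 3.004

3.004


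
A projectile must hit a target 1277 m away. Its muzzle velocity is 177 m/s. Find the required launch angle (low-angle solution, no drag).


sin(2*theta) = R*g/v0^2 = 1277*9.81/177^2 = 0.399865, theta = arcsin(0.399865)/2 = 11.78°

11.78 degrees


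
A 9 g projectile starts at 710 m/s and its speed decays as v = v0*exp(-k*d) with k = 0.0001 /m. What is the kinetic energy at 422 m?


v = v0*exp(-k*d) = 710*exp(-0.0001*422) = 680.661 m/s
E = 0.5*m*v^2 = 0.5*0.009*680.661^2 = 2085 J

2085 J


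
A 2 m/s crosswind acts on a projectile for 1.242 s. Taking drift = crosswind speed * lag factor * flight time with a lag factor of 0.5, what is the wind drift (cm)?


drift = v_wind * lag * t = 2 * 0.5 * 1.242 = 1.242 m ≈ 124.2 cm

124.2 cm


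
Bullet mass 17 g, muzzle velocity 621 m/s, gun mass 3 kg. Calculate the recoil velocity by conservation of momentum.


v_recoil = m_p * v_p / m_gun = 0.017 * 621 / 3 = 3.519 m/s

3.519 m/s


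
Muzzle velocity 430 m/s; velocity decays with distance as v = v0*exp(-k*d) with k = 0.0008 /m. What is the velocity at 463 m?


v = v0*exp(-k*d) = 430*exp(-0.0008*463) = 296.9 m/s

296.9 m/s


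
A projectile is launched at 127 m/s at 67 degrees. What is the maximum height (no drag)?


H = (v0*sin(theta))^2 / (2g) = (127*sin(67°))^2 / (2*9.81) = 696.6 m

696.6 m


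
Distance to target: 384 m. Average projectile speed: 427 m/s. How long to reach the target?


t = d/v = 384/427 = 0.8993 s

0.8993 s


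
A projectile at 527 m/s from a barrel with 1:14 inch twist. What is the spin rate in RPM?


twist_m = 14*0.0254 = 0.3556 m
spin = v/twist = 527/0.3556 = 1482.002 rev/s
RPM = spin*60 = 1482.002*60 ≈ 88920 RPM

88920 RPM


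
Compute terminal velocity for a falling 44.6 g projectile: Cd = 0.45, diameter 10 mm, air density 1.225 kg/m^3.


A = pi*(d/2)^2 = pi*(10/2000)^2 = 7.85398e-05 m^2
vt = sqrt(2mg/(Cd*rho*A)) = sqrt(2*0.0446*9.81/(0.45 * 1.225 * 7.85398e-05)) = 142.2 m/s

142.2 m/s


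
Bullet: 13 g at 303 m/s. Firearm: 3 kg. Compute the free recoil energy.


v_r = m_p*v_p/m_gun = 0.013*303/3 = 1.313 m/s, E_r = 0.5*m_gun*v_r^2 = 0.5*3*1.313^2 = 2.586 J

2.586 J


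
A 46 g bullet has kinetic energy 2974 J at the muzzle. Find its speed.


v = sqrt(2*E/m) = sqrt(2*2974/0.046) = 359.6 m/s

359.6 m/s


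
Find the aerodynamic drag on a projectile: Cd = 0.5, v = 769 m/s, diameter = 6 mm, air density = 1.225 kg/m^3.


A = pi*(d/2)^2 = pi*(6/2000)^2 = 2.82743e-05 m^2
Fd = 0.5*Cd*rho*A*v^2 = 0.5*0.5*1.225*2.82743e-05*769^2 = 5.121 N

5.121 N


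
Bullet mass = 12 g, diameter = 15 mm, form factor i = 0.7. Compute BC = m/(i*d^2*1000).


BC = m/(i*d^2*1000) = 12/(0.7 * 15^2 * 1000) = 7.619e-05

7.619e-05


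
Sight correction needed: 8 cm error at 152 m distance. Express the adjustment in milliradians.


1 mrad subtends 1 cm per 10 m of range, so adj = error_cm / (dist_m / 10) = 8 / (152/10) = 0.5263 mrad

0.5263 mrad


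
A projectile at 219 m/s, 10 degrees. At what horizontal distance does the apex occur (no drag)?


R = v0^2*sin(2*theta)/g = 219^2*sin(2*10°)/9.81 = 1672.13 m
apex_dist = R/2 = 1672.13/2 = 836.1 m

836.1 m


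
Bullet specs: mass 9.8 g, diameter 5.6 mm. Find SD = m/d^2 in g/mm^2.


SD = m/d^2 = 9.8/5.6^2 = 0.3125 g/mm^2

0.3125 g/mm^2


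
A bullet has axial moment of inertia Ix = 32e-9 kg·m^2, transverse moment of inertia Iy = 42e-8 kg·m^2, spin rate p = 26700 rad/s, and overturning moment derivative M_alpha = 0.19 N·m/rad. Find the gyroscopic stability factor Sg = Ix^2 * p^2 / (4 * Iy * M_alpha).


Sg = Ix^2 * p^2 / (4 * Iy * M_alpha) = (32e-9)^2 * 26700^2 / (4 * 42e-8 * 0.19) = 2.287

2.287


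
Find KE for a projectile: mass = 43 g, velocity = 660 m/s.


E = 0.5*m*v^2 = 0.5*0.043*660^2 = 9365 J

9365 J


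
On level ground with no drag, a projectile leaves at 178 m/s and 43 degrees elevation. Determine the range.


R = v0^2 * sin(2*theta) / g = 178^2 * sin(2*43°) / 9.81 = 3222 m

3222 m


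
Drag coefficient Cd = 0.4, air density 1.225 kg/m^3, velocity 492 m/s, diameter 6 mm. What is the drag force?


A = pi*(d/2)^2 = pi*(6/2000)^2 = 2.82743e-05 m^2
Fd = 0.5*Cd*rho*A*v^2 = 0.5*0.4*1.225*2.82743e-05*492^2 = 1.677 N

1.677 N


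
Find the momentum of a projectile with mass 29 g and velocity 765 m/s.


p = m*v = 0.029*765 = 22.19 kg·m/s

22.19 kg·m/s


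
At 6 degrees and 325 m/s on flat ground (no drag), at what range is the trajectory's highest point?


R = v0^2*sin(2*theta)/g = 325^2*sin(2*6°)/9.81 = 2238.6 m
apex_dist = R/2 = 2238.6/2 = 1119 m

1119 m


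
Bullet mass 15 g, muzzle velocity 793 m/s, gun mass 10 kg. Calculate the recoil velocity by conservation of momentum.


v_recoil = m_p * v_p / m_gun = 0.015 * 793 / 10 = 1.19 m/s

1.19 m/s


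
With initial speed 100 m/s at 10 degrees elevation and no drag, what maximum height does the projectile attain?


H = (v0*sin(theta))^2 / (2g) = (100*sin(10°))^2 / (2*9.81) = 15.37 m

15.37 m


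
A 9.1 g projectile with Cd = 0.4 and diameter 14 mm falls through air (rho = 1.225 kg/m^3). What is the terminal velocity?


A = pi*(d/2)^2 = pi*(14/2000)^2 = 1.53938e-04 m^2
vt = sqrt(2mg/(Cd*rho*A)) = sqrt(2*0.0091*9.81/(0.4 * 1.225 * 1.53938e-04)) = 48.65 m/s

48.65 m/s


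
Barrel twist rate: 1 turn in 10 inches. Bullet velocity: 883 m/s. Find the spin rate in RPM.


twist_m = 10*0.0254 = 0.254 m
spin = v/twist = 883/0.254 = 3476.378 rev/s
RPM = spin*60 = 3476.378*60 ≈ 208583 RPM

208583 RPM


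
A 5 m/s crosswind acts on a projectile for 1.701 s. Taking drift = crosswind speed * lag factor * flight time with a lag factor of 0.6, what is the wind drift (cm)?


drift = v_wind * lag * t = 5 * 0.6 * 1.701 = 5.103 m ≈ 510.3 cm

510.3 cm


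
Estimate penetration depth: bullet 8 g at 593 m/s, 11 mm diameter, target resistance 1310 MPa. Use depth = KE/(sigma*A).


A = pi*(d/2)^2 = pi*(11/2)^2 = 95.0332 mm^2
E = 0.5*m*v^2 = 0.5*0.008*593^2 = 1406.6 J
depth = E/(sigma*A) = 1406.6 J / (1310 MPa * 95.0332 mm^2) = 1406.6/(1310 * 95.0332) m = 0.0112986 m ≈ 11.3 mm

11.3 mm


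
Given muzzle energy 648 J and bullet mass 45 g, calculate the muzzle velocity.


v = sqrt(2*E/m) = sqrt(2*648/0.045) = 169.7 m/s

169.7 m/s


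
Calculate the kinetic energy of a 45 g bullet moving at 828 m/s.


E = 0.5*m*v^2 = 0.5*0.045*828^2 = 15426 J

15426 J


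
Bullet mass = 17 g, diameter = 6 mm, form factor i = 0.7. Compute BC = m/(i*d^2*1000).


BC = m/(i*d^2*1000) = 17/(0.7 * 6^2 * 1000) = 0.0006746

0.0006746


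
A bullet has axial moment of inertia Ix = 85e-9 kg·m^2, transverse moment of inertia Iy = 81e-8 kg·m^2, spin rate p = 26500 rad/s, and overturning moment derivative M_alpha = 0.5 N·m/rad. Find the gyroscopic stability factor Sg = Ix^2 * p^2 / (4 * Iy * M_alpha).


Sg = Ix^2 * p^2 / (4 * Iy * M_alpha) = (85e-9)^2 * 26500^2 / (4 * 81e-8 * 0.5) = 3.132

3.132


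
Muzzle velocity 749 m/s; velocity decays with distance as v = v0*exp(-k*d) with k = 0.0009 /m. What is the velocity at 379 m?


v = v0*exp(-k*d) = 749*exp(-0.0009*379) = 532.5 m/s

532.5 m/s


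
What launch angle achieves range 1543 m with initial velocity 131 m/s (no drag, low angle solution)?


sin(2*theta) = R*g/v0^2 = 1543*9.81/131^2 = 0.882048, theta = arcsin(0.882048)/2 = 30.95°

30.95 degrees


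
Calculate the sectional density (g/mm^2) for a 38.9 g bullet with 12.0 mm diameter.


SD = m/d^2 = 38.9/12.0^2 = 0.2701 g/mm^2

0.2701 g/mm^2


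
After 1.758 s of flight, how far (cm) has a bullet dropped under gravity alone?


drop = 0.5*g*t^2 = 0.5*9.81*1.758^2 = 15.1592 m ≈ 1516 cm

1516 cm


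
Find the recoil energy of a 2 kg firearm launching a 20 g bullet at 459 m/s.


v_r = m_p*v_p/m_gun = 0.02*459/2 = 4.59 m/s, E_r = 0.5*m_gun*v_r^2 = 0.5*2*4.59^2 = 21.07 J

21.07 J


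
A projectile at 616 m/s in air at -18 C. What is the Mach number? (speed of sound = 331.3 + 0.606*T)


a = 331.3 + 0.606*(-18) = 320.392 m/s
M = v/a = 616/320.392 = 1.923

1.923


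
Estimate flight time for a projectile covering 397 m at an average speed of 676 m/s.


t = d/v = 397/676 = 0.5873 s

0.5873 s


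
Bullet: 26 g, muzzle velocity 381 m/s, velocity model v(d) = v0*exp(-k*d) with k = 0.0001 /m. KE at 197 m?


v = v0*exp(-k*d) = 381*exp(-0.0001*197) = 373.568 m/s
E = 0.5*m*v^2 = 0.5*0.026*373.568^2 = 1814 J

1814 J


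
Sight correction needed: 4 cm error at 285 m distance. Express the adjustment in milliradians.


1 mrad subtends 1 cm per 10 m of range, so adj = error_cm / (dist_m / 10) = 4 / (285/10) = 0.1404 mrad

0.1404 mrad


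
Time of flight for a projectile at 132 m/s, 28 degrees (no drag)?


T = 2*v0*sin(theta)/g = 2*132*sin(28°)/9.81 = 12.63 s

12.63 s


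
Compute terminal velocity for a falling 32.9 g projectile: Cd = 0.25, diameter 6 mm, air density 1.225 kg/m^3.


A = pi*(d/2)^2 = pi*(6/2000)^2 = 2.82743e-05 m^2
vt = sqrt(2mg/(Cd*rho*A)) = sqrt(2*0.0329*9.81/(0.25 * 1.225 * 2.82743e-05)) = 273 m/s

273 m/s


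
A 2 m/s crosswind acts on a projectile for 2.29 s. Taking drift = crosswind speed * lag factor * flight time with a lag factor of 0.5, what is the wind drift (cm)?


drift = v_wind * lag * t = 2 * 0.5 * 2.29 = 2.29 m ≈ 229 cm

229 cm


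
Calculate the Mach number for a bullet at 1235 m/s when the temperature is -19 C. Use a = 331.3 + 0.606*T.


a = 331.3 + 0.606*(-19) = 319.786 m/s
M = v/a = 1235/319.786 = 3.862

3.862


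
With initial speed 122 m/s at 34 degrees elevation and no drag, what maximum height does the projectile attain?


H = (v0*sin(theta))^2 / (2g) = (122*sin(34°))^2 / (2*9.81) = 237.2 m

237.2 m


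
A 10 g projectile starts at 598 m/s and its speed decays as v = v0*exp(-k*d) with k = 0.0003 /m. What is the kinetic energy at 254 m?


v = v0*exp(-k*d) = 598*exp(-0.0003*254) = 554.125 m/s
E = 0.5*m*v^2 = 0.5*0.01*554.125^2 = 1535 J

1535 J


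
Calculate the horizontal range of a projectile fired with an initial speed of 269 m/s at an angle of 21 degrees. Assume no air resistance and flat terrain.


R = v0^2 * sin(2*theta) / g = 269^2 * sin(2*21°) / 9.81 = 4936 m

4936 m


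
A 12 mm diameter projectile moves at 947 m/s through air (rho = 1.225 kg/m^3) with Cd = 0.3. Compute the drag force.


A = pi*(d/2)^2 = pi*(12/2000)^2 = 1.13097e-04 m^2
Fd = 0.5*Cd*rho*A*v^2 = 0.5*0.3*1.225*1.13097e-04*947^2 = 18.64 N

18.64 N


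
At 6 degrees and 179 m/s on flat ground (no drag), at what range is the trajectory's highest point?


R = v0^2*sin(2*theta)/g = 179^2*sin(2*6°)/9.81 = 679.072 m
apex_dist = R/2 = 679.072/2 = 339.5 m

339.5 m


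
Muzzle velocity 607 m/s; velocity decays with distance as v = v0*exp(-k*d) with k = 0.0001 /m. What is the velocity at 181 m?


v = v0*exp(-k*d) = 607*exp(-0.0001*181) = 596.1 m/s

596.1 m/s


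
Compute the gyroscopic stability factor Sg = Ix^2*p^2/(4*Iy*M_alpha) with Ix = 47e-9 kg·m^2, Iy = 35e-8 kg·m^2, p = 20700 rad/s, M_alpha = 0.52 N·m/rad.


Sg = Ix^2 * p^2 / (4 * Iy * M_alpha) = (47e-9)^2 * 20700^2 / (4 * 35e-8 * 0.52) = 1.3

1.3


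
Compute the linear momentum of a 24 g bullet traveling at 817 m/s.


p = m*v = 0.024*817 = 19.61 kg·m/s

19.61 kg·m/s


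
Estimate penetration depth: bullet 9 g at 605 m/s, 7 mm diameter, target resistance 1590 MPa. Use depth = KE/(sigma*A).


A = pi*(d/2)^2 = pi*(7/2)^2 = 38.4845 mm^2
E = 0.5*m*v^2 = 0.5*0.009*605^2 = 1647.11 J
depth = E/(sigma*A) = 1647.11 J / (1590 MPa * 38.4845 mm^2) = 1647.11/(1590 * 38.4845) m = 0.0269178 m ≈ 26.92 mm

26.92 mm


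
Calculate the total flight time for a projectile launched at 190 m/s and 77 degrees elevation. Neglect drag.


T = 2*v0*sin(theta)/g = 2*190*sin(77°)/9.81 = 37.74 s

37.74 s


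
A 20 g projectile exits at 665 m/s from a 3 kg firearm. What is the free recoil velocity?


v_recoil = m_p * v_p / m_gun = 0.02 * 665 / 3 = 4.433 m/s

4.433 m/s


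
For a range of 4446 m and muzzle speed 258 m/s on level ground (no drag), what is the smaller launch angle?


sin(2*theta) = R*g/v0^2 = 4446*9.81/258^2 = 0.655238, theta = arcsin(0.655238)/2 = 20.47°

20.47 degrees


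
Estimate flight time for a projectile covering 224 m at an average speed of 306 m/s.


t = d/v = 224/306 = 0.732 s

0.732 s


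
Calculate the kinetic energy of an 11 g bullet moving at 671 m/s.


E = 0.5*m*v^2 = 0.5*0.011*671^2 = 2476 J

2476 J


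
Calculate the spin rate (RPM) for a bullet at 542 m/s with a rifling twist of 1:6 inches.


twist_m = 6*0.0254 = 0.1524 m
spin = v/twist = 542/0.1524 = 3556.43 rev/s
RPM = spin*60 = 3556.43*60 ≈ 213386 RPM

213386 RPM


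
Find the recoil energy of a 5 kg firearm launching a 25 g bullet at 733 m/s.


v_r = m_p*v_p/m_gun = 0.025*733/5 = 3.665 m/s, E_r = 0.5*m_gun*v_r^2 = 0.5*5*3.665^2 = 33.58 J

33.58 J


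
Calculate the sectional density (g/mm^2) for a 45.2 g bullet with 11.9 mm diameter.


SD = m/d^2 = 45.2/11.9^2 = 0.3192 g/mm^2

0.3192 g/mm^2


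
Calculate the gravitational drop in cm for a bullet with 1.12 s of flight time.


drop = 0.5*g*t^2 = 0.5*9.81*1.12^2 = 6.15283 m ≈ 615.3 cm

615.3 cm


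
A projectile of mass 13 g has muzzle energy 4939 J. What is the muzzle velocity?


v = sqrt(2*E/m) = sqrt(2*4939/0.013) = 871.7 m/s

871.7 m/s


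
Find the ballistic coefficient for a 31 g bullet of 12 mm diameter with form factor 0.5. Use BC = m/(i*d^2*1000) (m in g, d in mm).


BC = m/(i*d^2*1000) = 31/(0.5 * 12^2 * 1000) = 0.0004306

0.0004306


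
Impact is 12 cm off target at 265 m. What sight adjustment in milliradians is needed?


1 mrad subtends 1 cm per 10 m of range, so adj = error_cm / (dist_m / 10) = 12 / (265/10) = 0.4528 mrad

0.4528 mrad


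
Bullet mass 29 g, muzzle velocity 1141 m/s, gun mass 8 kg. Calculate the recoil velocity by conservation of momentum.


v_recoil = m_p * v_p / m_gun = 0.029 * 1141 / 8 = 4.136 m/s

4.136 m/s


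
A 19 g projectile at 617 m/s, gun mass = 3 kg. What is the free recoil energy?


v_r = m_p*v_p/m_gun = 0.019*617/3 = 3.90767 m/s, E_r = 0.5*m_gun*v_r^2 = 0.5*3*3.90767^2 = 22.9 J

22.9 J


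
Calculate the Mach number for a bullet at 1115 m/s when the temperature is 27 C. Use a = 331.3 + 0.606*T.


a = 331.3 + 0.606*(27) = 347.662 m/s
M = v/a = 1115/347.662 = 3.207

3.207


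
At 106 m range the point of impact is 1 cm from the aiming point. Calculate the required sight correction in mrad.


1 mrad subtends 1 cm per 10 m of range, so adj = error_cm / (dist_m / 10) = 1 / (106/10) = 0.09434 mrad

0.09434 mrad


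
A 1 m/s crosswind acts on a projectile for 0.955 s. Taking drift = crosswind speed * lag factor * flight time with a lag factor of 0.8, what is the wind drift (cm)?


drift = v_wind * lag * t = 1 * 0.8 * 0.955 = 0.764 m ≈ 76.4 cm

76.4 cm


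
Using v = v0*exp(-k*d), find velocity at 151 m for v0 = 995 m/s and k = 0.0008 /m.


v = v0*exp(-k*d) = 995*exp(-0.0008*151) = 881.8 m/s

881.8 m/s


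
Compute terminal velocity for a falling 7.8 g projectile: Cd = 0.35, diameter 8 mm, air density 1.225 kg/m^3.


A = pi*(d/2)^2 = pi*(8/2000)^2 = 5.02655e-05 m^2
vt = sqrt(2mg/(Cd*rho*A)) = sqrt(2*0.0078*9.81/(0.35 * 1.225 * 5.02655e-05)) = 84.27 m/s

84.27 m/s


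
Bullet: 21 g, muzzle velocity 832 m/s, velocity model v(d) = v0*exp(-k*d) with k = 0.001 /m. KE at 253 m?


v = v0*exp(-k*d) = 832*exp(-0.001*253) = 646.021 m/s
E = 0.5*m*v^2 = 0.5*0.021*646.021^2 = 4382 J

4382 J


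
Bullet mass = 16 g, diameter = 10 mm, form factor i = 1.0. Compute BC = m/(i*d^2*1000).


BC = m/(i*d^2*1000) = 16/(1.0 * 10^2 * 1000) = 0.00016

0.00016


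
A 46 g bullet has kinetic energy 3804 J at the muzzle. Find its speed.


v = sqrt(2*E/m) = sqrt(2*3804/0.046) = 406.7 m/s

406.7 m/s


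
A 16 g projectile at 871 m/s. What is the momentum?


p = m*v = 0.016*871 = 13.94 kg·m/s

13.94 kg·m/s


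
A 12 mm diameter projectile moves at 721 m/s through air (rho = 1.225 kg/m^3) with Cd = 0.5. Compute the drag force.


A = pi*(d/2)^2 = pi*(12/2000)^2 = 1.13097e-04 m^2
Fd = 0.5*Cd*rho*A*v^2 = 0.5*0.5*1.225*1.13097e-04*721^2 = 18.01 N

18.01 N


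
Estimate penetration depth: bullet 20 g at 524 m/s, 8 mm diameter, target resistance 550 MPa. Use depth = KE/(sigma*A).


A = pi*(d/2)^2 = pi*(8/2)^2 = 50.2655 mm^2
E = 0.5*m*v^2 = 0.5*0.02*524^2 = 2745.76 J
depth = E/(sigma*A) = 2745.76 J / (550 MPa * 50.2655 mm^2) = 2745.76/(550 * 50.2655) m = 0.0993185 m ≈ 99.32 mm

99.32 mm


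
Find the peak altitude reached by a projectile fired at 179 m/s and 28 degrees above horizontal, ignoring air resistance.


H = (v0*sin(theta))^2 / (2g) = (179*sin(28°))^2 / (2*9.81) = 359.9 m

359.9 m


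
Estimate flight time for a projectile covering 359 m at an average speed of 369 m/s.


t = d/v = 359/369 = 0.9729 s

0.9729 s


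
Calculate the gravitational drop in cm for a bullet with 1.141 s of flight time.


drop = 0.5*g*t^2 = 0.5*9.81*1.141^2 = 6.38573 m ≈ 638.6 cm

638.6 cm


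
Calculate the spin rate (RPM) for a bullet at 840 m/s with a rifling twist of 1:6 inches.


twist_m = 6*0.0254 = 0.1524 m
spin = v/twist = 840/0.1524 = 5511.811 rev/s
RPM = spin*60 = 5511.811*60 ≈ 330709 RPM

330709 RPM


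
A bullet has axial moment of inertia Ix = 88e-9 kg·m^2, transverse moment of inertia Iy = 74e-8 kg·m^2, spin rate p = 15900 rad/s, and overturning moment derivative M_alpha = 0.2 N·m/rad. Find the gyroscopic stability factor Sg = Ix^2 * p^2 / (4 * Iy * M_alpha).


Sg = Ix^2 * p^2 / (4 * Iy * M_alpha) = (88e-9)^2 * 15900^2 / (4 * 74e-8 * 0.2) = 3.307

3.307


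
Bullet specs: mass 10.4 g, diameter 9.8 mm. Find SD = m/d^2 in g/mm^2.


SD = m/d^2 = 10.4/9.8^2 = 0.1083 g/mm^2

0.1083 g/mm^2


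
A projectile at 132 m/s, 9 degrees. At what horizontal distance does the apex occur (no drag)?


R = v0^2*sin(2*theta)/g = 132^2*sin(2*9°)/9.81 = 548.86 m
apex_dist = R/2 = 548.86/2 = 274.4 m

274.4 m


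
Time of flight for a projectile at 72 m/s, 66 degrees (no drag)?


T = 2*v0*sin(theta)/g = 2*72*sin(66°)/9.81 = 13.41 s

13.41 s


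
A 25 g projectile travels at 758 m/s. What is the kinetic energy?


E = 0.5*m*v^2 = 0.5*0.025*758^2 = 7182 J

7182 J


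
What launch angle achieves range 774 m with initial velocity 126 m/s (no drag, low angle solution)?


sin(2*theta) = R*g/v0^2 = 774*9.81/126^2 = 0.478265, theta = arcsin(0.478265)/2 = 14.29°

14.29 degrees


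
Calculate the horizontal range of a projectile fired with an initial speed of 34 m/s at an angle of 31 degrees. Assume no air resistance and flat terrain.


R = v0^2 * sin(2*theta) / g = 34^2 * sin(2*31°) / 9.81 = 104 m

104 m


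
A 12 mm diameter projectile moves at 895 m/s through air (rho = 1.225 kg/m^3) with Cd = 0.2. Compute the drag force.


A = pi*(d/2)^2 = pi*(12/2000)^2 = 1.13097e-04 m^2
Fd = 0.5*Cd*rho*A*v^2 = 0.5*0.2*1.225*1.13097e-04*895^2 = 11.1 N

11.1 N


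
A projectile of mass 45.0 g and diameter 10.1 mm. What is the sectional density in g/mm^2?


SD = m/d^2 = 45.0/10.1^2 = 0.4411 g/mm^2

0.4411 g/mm^2


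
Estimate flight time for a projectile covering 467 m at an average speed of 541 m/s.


t = d/v = 467/541 = 0.8632 s

0.8632 s


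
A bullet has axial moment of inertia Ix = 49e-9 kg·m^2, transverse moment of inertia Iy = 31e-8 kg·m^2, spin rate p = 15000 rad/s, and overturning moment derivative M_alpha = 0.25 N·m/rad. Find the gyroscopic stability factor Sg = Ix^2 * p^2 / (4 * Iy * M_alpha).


Sg = Ix^2 * p^2 / (4 * Iy * M_alpha) = (49e-9)^2 * 15000^2 / (4 * 31e-8 * 0.25) = 1.743

1.743


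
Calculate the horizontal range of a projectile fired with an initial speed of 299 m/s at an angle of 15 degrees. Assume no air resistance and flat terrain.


R = v0^2 * sin(2*theta) / g = 299^2 * sin(2*15°) / 9.81 = 4557 m

4557 m


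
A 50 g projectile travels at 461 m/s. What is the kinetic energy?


E = 0.5*m*v^2 = 0.5*0.05*461^2 = 5313 J

5313 J


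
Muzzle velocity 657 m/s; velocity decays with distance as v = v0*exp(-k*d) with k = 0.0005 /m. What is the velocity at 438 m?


v = v0*exp(-k*d) = 657*exp(-0.0005*438) = 527.8 m/s

527.8 m/s


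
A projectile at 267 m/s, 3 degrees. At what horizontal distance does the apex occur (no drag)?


R = v0^2*sin(2*theta)/g = 267^2*sin(2*3°)/9.81 = 759.605 m
apex_dist = R/2 = 759.605/2 = 379.8 m

379.8 m


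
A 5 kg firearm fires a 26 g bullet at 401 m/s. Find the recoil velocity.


v_recoil = m_p * v_p / m_gun = 0.026 * 401 / 5 = 2.085 m/s

2.085 m/s


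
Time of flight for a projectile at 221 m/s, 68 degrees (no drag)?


T = 2*v0*sin(theta)/g = 2*221*sin(68°)/9.81 = 41.78 s

41.78 s


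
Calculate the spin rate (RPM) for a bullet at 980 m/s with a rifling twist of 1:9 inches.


twist_m = 9*0.0254 = 0.2286 m
spin = v/twist = 980/0.2286 = 4286.964 rev/s
RPM = spin*60 = 4286.964*60 ≈ 257218 RPM

257218 RPM


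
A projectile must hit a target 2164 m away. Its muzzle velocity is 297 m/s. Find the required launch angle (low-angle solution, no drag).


sin(2*theta) = R*g/v0^2 = 2164*9.81/297^2 = 0.240665, theta = arcsin(0.240665)/2 = 6.963°

6.963 degrees


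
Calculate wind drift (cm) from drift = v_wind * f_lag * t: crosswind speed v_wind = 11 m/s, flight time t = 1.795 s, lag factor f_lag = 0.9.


drift = v_wind * lag * t = 11 * 0.9 * 1.795 = 17.7705 m ≈ 1777 cm

1777 cm


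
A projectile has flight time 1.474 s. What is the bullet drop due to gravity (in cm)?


drop = 0.5*g*t^2 = 0.5*9.81*1.474^2 = 10.657 m ≈ 1066 cm

1066 cm


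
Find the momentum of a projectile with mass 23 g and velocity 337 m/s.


p = m*v = 0.023*337 = 7.751 kg·m/s

7.751 kg·m/s


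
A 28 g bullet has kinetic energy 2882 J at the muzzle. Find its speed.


v = sqrt(2*E/m) = sqrt(2*2882/0.028) = 453.7 m/s

453.7 m/s


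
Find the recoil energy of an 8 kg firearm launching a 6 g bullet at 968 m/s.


v_r = m_p*v_p/m_gun = 0.006*968/8 = 0.726 m/s, E_r = 0.5*m_gun*v_r^2 = 0.5*8*0.726^2 = 2.108 J

2.108 J


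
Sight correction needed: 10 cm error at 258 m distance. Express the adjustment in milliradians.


1 mrad subtends 1 cm per 10 m of range, so adj = error_cm / (dist_m / 10) = 10 / (258/10) = 0.3876 mrad

0.3876 mrad


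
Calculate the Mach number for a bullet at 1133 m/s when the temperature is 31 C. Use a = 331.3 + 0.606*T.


a = 331.3 + 0.606*(31) = 350.086 m/s
M = v/a = 1133/350.086 = 3.236

3.236


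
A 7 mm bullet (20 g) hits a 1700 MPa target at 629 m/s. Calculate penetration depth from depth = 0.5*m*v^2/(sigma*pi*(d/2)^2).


A = pi*(d/2)^2 = pi*(7/2)^2 = 38.4845 mm^2
E = 0.5*m*v^2 = 0.5*0.02*629^2 = 3956.41 J
depth = E/(sigma*A) = 3956.41 J / (1700 MPa * 38.4845 mm^2) = 3956.41/(1700 * 38.4845) m = 0.0604737 m ≈ 60.47 mm

60.47 mm


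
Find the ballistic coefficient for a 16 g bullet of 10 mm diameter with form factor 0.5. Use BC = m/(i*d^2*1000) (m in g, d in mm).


BC = m/(i*d^2*1000) = 16/(0.5 * 10^2 * 1000) = 0.00032

0.00032


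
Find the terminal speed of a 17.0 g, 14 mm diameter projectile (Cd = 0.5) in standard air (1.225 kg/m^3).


A = pi*(d/2)^2 = pi*(14/2000)^2 = 1.53938e-04 m^2
vt = sqrt(2mg/(Cd*rho*A)) = sqrt(2*0.017*9.81/(0.5 * 1.225 * 1.53938e-04)) = 59.48 m/s

59.48 m/s


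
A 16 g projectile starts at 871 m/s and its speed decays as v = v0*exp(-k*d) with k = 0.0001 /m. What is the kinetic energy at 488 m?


v = v0*exp(-k*d) = 871*exp(-0.0001*488) = 829.516 m/s
E = 0.5*m*v^2 = 0.5*0.016*829.516^2 = 5505 J

5505 J


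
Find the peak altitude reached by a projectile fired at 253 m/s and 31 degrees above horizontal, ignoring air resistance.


H = (v0*sin(theta))^2 / (2g) = (253*sin(31°))^2 / (2*9.81) = 865.4 m

865.4 m


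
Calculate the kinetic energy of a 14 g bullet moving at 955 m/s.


E = 0.5*m*v^2 = 0.5*0.014*955^2 = 6384 J

6384 J


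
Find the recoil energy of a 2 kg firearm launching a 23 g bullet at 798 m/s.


v_r = m_p*v_p/m_gun = 0.023*798/2 = 9.177 m/s, E_r = 0.5*m_gun*v_r^2 = 0.5*2*9.177^2 = 84.22 J

84.22 J


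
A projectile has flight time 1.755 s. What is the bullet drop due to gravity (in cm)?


drop = 0.5*g*t^2 = 0.5*9.81*1.755^2 = 15.1075 m ≈ 1511 cm

1511 cm


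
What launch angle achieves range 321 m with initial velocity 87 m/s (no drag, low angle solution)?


sin(2*theta) = R*g/v0^2 = 321*9.81/87^2 = 0.41604, theta = arcsin(0.41604)/2 = 12.29°

12.29 degrees


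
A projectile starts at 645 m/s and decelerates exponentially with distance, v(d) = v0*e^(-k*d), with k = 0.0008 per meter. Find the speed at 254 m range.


v = v0*exp(-k*d) = 645*exp(-0.0008*254) = 526.4 m/s

526.4 m/s


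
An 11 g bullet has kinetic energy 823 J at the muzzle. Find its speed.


v = sqrt(2*E/m) = sqrt(2*823/0.011) = 386.8 m/s

386.8 m/s


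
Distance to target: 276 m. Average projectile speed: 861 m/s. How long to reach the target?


t = d/v = 276/861 = 0.3206 s

0.3206 s


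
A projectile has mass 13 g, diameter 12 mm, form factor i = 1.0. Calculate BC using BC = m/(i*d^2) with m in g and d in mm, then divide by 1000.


BC = m/(i*d^2*1000) = 13/(1.0 * 12^2 * 1000) = 9.028e-05

9.028e-05


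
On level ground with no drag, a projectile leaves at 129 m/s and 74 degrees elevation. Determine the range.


R = v0^2 * sin(2*theta) / g = 129^2 * sin(2*74°) / 9.81 = 898.9 m

898.9 m


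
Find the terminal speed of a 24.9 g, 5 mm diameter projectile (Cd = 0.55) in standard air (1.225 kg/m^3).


A = pi*(d/2)^2 = pi*(5/2000)^2 = 1.96350e-05 m^2
vt = sqrt(2mg/(Cd*rho*A)) = sqrt(2*0.0249*9.81/(0.55 * 1.225 * 1.96350e-05)) = 192.2 m/s

192.2 m/s


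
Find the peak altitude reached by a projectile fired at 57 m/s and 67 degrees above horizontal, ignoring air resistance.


H = (v0*sin(theta))^2 / (2g) = (57*sin(67°))^2 / (2*9.81) = 140.3 m

140.3 m


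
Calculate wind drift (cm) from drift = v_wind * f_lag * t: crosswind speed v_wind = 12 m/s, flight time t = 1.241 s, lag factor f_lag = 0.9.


drift = v_wind * lag * t = 12 * 0.9 * 1.241 = 13.4028 m ≈ 1340 cm

1340 cm


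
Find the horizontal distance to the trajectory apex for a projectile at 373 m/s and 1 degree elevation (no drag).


R = v0^2*sin(2*theta)/g = 373^2*sin(2*1°)/9.81 = 494.957 m
apex_dist = R/2 = 494.957/2 = 247.5 m

247.5 m


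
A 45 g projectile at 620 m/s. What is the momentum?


p = m*v = 0.045*620 = 27.9 kg·m/s

27.9 kg·m/s


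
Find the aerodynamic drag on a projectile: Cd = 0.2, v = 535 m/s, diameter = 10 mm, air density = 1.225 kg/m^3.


A = pi*(d/2)^2 = pi*(10/2000)^2 = 7.85398e-05 m^2
Fd = 0.5*Cd*rho*A*v^2 = 0.5*0.2*1.225*7.85398e-05*535^2 = 2.754 N

2.754 N


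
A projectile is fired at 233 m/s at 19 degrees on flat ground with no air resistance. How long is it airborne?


T = 2*v0*sin(theta)/g = 2*233*sin(19°)/9.81 = 15.47 s

15.47 s


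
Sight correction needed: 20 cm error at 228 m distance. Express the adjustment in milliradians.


1 mrad subtends 1 cm per 10 m of range, so adj = error_cm / (dist_m / 10) = 20 / (228/10) = 0.8772 mrad

0.8772 mrad


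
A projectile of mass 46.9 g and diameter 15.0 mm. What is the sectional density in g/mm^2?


SD = m/d^2 = 46.9/15.0^2 = 0.2084 g/mm^2

0.2084 g/mm^2


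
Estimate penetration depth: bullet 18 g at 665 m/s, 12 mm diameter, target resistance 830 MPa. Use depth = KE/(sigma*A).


A = pi*(d/2)^2 = pi*(12/2)^2 = 113.097 mm^2
E = 0.5*m*v^2 = 0.5*0.018*665^2 = 3980.02 J
depth = E/(sigma*A) = 3980.02 J / (830 MPa * 113.097 mm^2) = 3980.02/(830 * 113.097) m = 0.042399 m ≈ 42.4 mm

42.4 mm


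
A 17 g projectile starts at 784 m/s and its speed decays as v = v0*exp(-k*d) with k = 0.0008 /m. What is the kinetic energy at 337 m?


v = v0*exp(-k*d) = 784*exp(-0.0008*337) = 598.729 m/s
E = 0.5*m*v^2 = 0.5*0.017*598.729^2 = 3047 J

3047 J


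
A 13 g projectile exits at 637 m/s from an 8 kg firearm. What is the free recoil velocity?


v_recoil = m_p * v_p / m_gun = 0.013 * 637 / 8 = 1.035 m/s

1.035 m/s


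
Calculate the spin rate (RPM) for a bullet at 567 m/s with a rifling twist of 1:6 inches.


twist_m = 6*0.0254 = 0.1524 m
spin = v/twist = 567/0.1524 = 3720.472 rev/s
RPM = spin*60 = 3720.472*60 ≈ 223228 RPM

223228 RPM


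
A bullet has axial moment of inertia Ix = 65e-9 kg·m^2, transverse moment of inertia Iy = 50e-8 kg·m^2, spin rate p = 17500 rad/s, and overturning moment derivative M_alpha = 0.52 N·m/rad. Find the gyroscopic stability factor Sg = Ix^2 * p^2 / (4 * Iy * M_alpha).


Sg = Ix^2 * p^2 / (4 * Iy * M_alpha) = (65e-9)^2 * 17500^2 / (4 * 50e-8 * 0.52) = 1.244

1.244


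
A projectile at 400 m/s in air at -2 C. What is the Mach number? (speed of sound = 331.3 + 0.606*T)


a = 331.3 + 0.606*(-2) = 330.088 m/s
M = v/a = 400/330.088 = 1.212

1.212


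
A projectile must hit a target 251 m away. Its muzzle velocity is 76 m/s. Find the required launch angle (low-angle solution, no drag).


sin(2*theta) = R*g/v0^2 = 251*9.81/76^2 = 0.4263, theta = arcsin(0.4263)/2 = 12.62°

12.62 degrees


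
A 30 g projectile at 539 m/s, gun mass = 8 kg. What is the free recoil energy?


v_r = m_p*v_p/m_gun = 0.03*539/8 = 2.02125 m/s, E_r = 0.5*m_gun*v_r^2 = 0.5*8*2.02125^2 = 16.34 J

16.34 J


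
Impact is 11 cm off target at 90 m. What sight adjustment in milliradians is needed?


1 mrad subtends 1 cm per 10 m of range, so adj = error_cm / (dist_m / 10) = 11 / (90/10) = 1.222 mrad

1.222 mrad


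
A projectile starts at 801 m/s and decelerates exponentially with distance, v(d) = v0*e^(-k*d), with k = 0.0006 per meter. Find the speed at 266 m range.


v = v0*exp(-k*d) = 801*exp(-0.0006*266) = 682.8 m/s

682.8 m/s


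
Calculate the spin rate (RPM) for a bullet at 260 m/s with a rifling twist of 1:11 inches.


twist_m = 11*0.0254 = 0.2794 m
spin = v/twist = 260/0.2794 = 930.5655 rev/s
RPM = spin*60 = 930.5655*60 ≈ 55834 RPM

55834 RPM


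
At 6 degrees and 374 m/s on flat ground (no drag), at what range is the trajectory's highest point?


R = v0^2*sin(2*theta)/g = 374^2*sin(2*6°)/9.81 = 2964.51 m
apex_dist = R/2 = 2964.51/2 = 1482 m

1482 m


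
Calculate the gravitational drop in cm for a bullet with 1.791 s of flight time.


drop = 0.5*g*t^2 = 0.5*9.81*1.791^2 = 15.7337 m ≈ 1573 cm

1573 cm


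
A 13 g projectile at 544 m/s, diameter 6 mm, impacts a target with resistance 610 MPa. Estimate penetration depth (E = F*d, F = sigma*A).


A = pi*(d/2)^2 = pi*(6/2)^2 = 28.2743 mm^2
E = 0.5*m*v^2 = 0.5*0.013*544^2 = 1923.58 J
depth = E/(sigma*A) = 1923.58 J / (610 MPa * 28.2743 mm^2) = 1923.58/(610 * 28.2743) m = 0.111529 m ≈ 111.5 mm

111.5 mm


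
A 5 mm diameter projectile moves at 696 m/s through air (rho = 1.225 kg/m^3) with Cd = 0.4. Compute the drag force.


A = pi*(d/2)^2 = pi*(5/2000)^2 = 1.96350e-05 m^2
Fd = 0.5*Cd*rho*A*v^2 = 0.5*0.4*1.225*1.96350e-05*696^2 = 2.33 N

2.33 N


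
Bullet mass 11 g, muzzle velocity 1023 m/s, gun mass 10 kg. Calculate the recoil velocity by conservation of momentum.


v_recoil = m_p * v_p / m_gun = 0.011 * 1023 / 10 = 1.125 m/s

1.125 m/s


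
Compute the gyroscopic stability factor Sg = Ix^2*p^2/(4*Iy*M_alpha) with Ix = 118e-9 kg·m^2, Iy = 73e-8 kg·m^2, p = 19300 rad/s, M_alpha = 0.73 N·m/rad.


Sg = Ix^2 * p^2 / (4 * Iy * M_alpha) = (118e-9)^2 * 19300^2 / (4 * 73e-8 * 0.73) = 2.433

2.433


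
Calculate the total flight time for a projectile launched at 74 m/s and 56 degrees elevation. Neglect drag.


T = 2*v0*sin(theta)/g = 2*74*sin(56°)/9.81 = 12.51 s

12.51 s


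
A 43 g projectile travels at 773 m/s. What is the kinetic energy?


E = 0.5*m*v^2 = 0.5*0.043*773^2 = 12847 J

12847 J


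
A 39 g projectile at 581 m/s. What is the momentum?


p = m*v = 0.039*581 = 22.66 kg·m/s

22.66 kg·m/s


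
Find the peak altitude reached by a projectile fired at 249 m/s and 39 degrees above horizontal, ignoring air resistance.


H = (v0*sin(theta))^2 / (2g) = (249*sin(39°))^2 / (2*9.81) = 1252 m

1252 m


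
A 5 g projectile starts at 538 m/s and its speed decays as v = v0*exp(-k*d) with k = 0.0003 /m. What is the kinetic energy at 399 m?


v = v0*exp(-k*d) = 538*exp(-0.0003*399) = 477.306 m/s
E = 0.5*m*v^2 = 0.5*0.005*477.306^2 = 569.6 J

569.6 J


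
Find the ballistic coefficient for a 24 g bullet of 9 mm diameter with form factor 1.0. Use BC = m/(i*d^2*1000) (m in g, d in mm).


BC = m/(i*d^2*1000) = 24/(1.0 * 9^2 * 1000) = 0.0002963

0.0002963
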